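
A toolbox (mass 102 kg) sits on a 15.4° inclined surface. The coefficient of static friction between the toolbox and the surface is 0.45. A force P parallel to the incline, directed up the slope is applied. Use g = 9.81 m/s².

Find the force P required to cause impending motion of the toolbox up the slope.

P ≈ 700 N

At impending motion up the slope, friction acts down-slope at its limit: f = μ_s N.
P is parallel to the surface, so N = m g cos θ = 965 N.
Along the incline: P = m g sin θ + μ_s N = 266 + 0.45×965 = 700 N.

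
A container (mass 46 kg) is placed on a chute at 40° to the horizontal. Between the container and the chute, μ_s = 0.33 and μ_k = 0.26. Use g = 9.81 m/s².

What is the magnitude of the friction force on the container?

f ≈ 89.9 N (up the incline)

The normal reaction is N = m g cos θ = 345.7 N.
Along the slope the weight component is m g sin θ = 290.1 N; friction must supply exactly this, acting up-slope.
Maximum static friction available: μ_s N = 0.33 × 345.7 = 114.1 N.
Since |290.1| > 114.1 N, static friction cannot hold it; the container slides down the incline and kinetic friction applies: f = μ_k N = 0.26 × 345.7 = 89.9 N.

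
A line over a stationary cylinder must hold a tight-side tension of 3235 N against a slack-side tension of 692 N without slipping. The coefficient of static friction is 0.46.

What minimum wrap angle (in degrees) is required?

T₂/T₁ = e^{μβ} → β = ln(T₂/T₁)/μ.
β = ln(3235/692)/0.46 = 1.542/0.46 = 3.353 rad.
In degrees: β = 3.353 × 180/π = 192°.

β_min ≈ 192°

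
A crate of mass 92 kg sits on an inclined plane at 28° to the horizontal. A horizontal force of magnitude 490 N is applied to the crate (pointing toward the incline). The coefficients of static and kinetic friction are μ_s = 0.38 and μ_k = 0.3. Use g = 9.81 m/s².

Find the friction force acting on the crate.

Resolve perpendicular to the incline: N = m g cos θ + P sin θ = 92×9.81×cos 28° + 490×sin 28° = 1027 N.
Parallel to the incline: P cos θ − m g sin θ = 432.6 − 423.7 = 8.937 N; the friction needed to balance this is 8.937 N acting down the slope.
The limit of static friction is μ_s N = 390.2 N.
|f_req| = 8.937 ≤ 390.2 N → the crate is in equilibrium; friction equals the required value.

f ≈ 8.94 N (down the incline)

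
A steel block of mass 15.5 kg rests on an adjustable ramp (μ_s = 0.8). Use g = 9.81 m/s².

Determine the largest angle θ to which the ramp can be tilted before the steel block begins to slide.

At the slip threshold, m g sin θ = μ_s · m g cos θ, so tan θ = μ_s.
θ_max = arctan(0.8) = 38.7°.

θ_max ≈ 38.7°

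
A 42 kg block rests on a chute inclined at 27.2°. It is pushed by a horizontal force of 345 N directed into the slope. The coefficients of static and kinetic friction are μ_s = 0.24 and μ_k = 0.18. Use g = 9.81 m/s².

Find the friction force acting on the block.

Resolve perpendicular to the incline: N = m g cos θ + P sin θ = 42×9.81×cos 27.2° + 345×sin 27.2° = 524.2 N.
Parallel to the incline: P cos θ − m g sin θ = 306.8 − 188.3 = 118.5 N; the friction needed to balance this is 118.5 N acting down the slope.
The limit of static friction is μ_s N = 125.8 N.
Since 118.5 N is within the 125.8 N limit, the block stays put and friction is exactly 119 N.

f ≈ 119 N (down the incline)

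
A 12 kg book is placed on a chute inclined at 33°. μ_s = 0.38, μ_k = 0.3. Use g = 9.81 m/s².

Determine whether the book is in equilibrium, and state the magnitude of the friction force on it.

N = m g cos θ = 98.7 N.
Down-slope weight component: m g sin θ = 64.1 N.
μ_s N = 37.5 N.
64.1 > 37.5 N, so it slides; kinetic friction f = μ_k N = 0.3×98.7 = 29.6 N.

f ≈ 29.6 N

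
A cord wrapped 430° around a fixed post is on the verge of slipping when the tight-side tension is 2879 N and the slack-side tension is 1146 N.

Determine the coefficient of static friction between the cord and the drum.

T₂/T₁ = e^{μβ} → μ = ln(T₂/T₁)/β.
β = 430° = 7.505 rad.
μ = ln(2879/1146)/7.505 = ln(2.512)/7.505 = 0.123.

μ ≈ 0.123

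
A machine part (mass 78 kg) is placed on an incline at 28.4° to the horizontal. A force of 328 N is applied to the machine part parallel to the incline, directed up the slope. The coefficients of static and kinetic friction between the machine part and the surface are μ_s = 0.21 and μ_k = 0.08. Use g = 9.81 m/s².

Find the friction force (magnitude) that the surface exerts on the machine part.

Perpendicular to the surface, N = m g cos θ = 78·9.81·cos 28.4° = 673.1 N.
For equilibrium along the incline the friction force must supply f = m g sin θ − P = 363.9 − 328 = 35.94 N (positive meaning up-slope).
Maximum static friction available: μ_s N = 0.21 × 673.1 = 141.3 N.
Since |35.94| ≤ 141.3 N, static friction is sufficient; f equals the required value, not μ_s N.

f ≈ 35.9 N (up the incline)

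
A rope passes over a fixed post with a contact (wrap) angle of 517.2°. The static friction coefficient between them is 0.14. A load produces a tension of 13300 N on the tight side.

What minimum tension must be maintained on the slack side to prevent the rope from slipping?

Capstan equation at impending slip: T_tight/T_slack = e^{μβ}.
β = 517.2° = 9.027 rad; e^{μβ} = e^{0.14×9.027} = 3.539.
T_slack = T_tight / e^{μβ} = 13300 / 3.539 = 3760 N.

T_min ≈ 3760 N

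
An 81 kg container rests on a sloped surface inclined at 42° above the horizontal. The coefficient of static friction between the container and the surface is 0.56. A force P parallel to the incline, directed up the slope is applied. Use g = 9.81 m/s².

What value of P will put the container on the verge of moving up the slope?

At impending motion up the slope, friction acts down-slope at its limit: f = μ_s N.
P is parallel to the surface, so N = m g cos θ = 591 N.
Along the incline: P = m g sin θ + μ_s N = 532 + 0.56×591 = 862 N.

P ≈ 862 N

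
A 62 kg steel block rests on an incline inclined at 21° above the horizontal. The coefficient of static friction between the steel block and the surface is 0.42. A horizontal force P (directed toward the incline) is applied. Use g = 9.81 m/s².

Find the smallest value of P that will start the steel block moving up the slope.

P ≈ 583 N

At impending motion up the slope, friction acts down-slope at its limit: f = μ_s N.
Perpendicular to the incline: N = m g cos θ + P sin θ.
Along the incline: P cos θ = m g sin θ + μ_s N = m g sin θ + μ_s (m g cos θ + P sin θ).
Solving, P (cos θ − μ_s sin θ) = m g (sin θ + μ_s cos θ), so P = 62×9.81×(sin 21° + 0.42 cos 21°)/(cos 21° − 0.42 sin 21°) = 608×0.7505/0.7831 = 583 N.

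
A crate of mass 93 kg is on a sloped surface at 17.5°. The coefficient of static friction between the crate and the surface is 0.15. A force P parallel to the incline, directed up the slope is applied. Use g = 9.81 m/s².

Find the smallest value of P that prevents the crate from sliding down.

The crate tends to slide down (tan θ > μ_s), so at the point of impending slip friction acts up-slope at its limit: f = μ_s N.
P is parallel to the surface, so N = m g cos θ = 870 N.
Along the incline: P + μ_s N = m g sin θ, so P = 274 − 0.15×870 = 144 N.

P_min ≈ 144 N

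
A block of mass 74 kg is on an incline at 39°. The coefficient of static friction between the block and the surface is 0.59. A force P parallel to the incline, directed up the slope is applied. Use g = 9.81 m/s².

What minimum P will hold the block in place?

The block tends to slide down (tan θ > μ_s), so at the point of impending slip friction acts up-slope at its limit: f = μ_s N.
P is parallel to the surface, so N = m g cos θ = 564 N.
Along the incline: P + μ_s N = m g sin θ, so P = 457 − 0.59×564 = 124 N.

P_min ≈ 124 N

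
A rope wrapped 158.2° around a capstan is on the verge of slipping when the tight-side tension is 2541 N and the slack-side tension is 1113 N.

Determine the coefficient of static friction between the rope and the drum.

μ ≈ 0.299

T₂/T₁ = e^{μβ} → μ = ln(T₂/T₁)/β.
β = 158.2° = 2.761 rad.
μ = ln(2541/1113)/2.761 = ln(2.283)/2.761 = 0.299.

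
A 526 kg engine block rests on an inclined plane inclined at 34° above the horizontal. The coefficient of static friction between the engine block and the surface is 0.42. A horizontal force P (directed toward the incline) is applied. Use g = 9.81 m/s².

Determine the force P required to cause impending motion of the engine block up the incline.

P ≈ 7880 N

At impending motion up the slope, friction acts down-slope at its limit: f = μ_s N.
Perpendicular to the incline: N = m g cos θ + P sin θ.
Along the incline: P cos θ = m g sin θ + μ_s N = m g sin θ + μ_s (m g cos θ + P sin θ).
Solving, P (cos θ − μ_s sin θ) = m g (sin θ + μ_s cos θ), so P = 526×9.81×(sin 34° + 0.42 cos 34°)/(cos 34° − 0.42 sin 34°) = 5160×0.9074/0.5942 = 7880 N.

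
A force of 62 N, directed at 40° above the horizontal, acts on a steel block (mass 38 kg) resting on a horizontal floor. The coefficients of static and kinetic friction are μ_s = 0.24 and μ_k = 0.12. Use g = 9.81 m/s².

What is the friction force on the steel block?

f ≈ 47.5 N

Vertical equilibrium gives N = m g − P sin α = 332.9 N.
Horizontally, friction must balance P cos α = 47.49 N.
The static-friction limit is μ_s N = 79.9 N.
Since 47.49 N does not exceed the limit, the steel block stays at rest and f = 47.5 N.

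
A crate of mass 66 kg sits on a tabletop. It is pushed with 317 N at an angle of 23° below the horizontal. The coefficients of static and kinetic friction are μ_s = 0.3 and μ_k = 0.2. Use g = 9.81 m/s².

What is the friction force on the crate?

f ≈ 154 N

N = m g + P sin α = 647.5 + 317×sin 23° = 771.3 N.
The horizontal driving force is P cos α = 291.8 N, so equilibrium needs friction f = 291.8 N.
μ_s N = 0.3 × 771.3 = 231.4 N.
291.8 > 231.4 N → the crate slides; f = μ_k N = 0.2×771.3 = 154 N.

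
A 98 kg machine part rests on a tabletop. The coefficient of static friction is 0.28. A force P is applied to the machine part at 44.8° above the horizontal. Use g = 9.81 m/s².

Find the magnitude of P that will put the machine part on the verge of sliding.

P ≈ 297 N

N = m g − P sin α (the pull lifts the machine part).
At impending slip, P cos α = μ_s N = μ_s (m g − P sin α).
Solving: P (cos α + μ_s sin α) = μ_s m g → P = 0.28×961/(cos 44.8° + 0.28 sin 44.8°) = 269/0.9069 = 297 N.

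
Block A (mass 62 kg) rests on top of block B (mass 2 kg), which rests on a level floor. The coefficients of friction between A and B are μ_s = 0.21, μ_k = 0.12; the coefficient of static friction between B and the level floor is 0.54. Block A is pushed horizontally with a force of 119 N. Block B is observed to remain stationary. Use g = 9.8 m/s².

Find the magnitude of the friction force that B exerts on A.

Between the blocks, N₁ = m_A g = 607.6 N.
So the A–B interface can sustain at most μ_s N₁ = 127.6 N of static friction.
P = 119 N is within that limit, so A and B move together (both at rest); the A–B friction is simply f₁ = P = 119 N.
By Newton's third law B feels 119 N forward from A. With B stationary, the floor's static friction on B balances it: f₂ = 119 N (well within μ_s(m_A+m_B)g = 338.7 N).

f ≈ 119 N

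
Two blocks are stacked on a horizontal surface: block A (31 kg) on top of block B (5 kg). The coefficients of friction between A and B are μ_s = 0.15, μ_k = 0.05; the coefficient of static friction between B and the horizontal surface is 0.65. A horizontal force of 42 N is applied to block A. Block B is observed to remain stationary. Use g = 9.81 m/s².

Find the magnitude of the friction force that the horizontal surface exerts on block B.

Between the blocks, N₁ = m_A g = 304.1 N.
Maximum static friction on A from B: μ_s N₁ = 0.15×304.1 = 45.62 N.
Since P = 42 N ≤ 45.62 N, A does not slip on B; friction on A equals P = 42 N.
B experiences an equal 42 N forward from A (third law). B is in equilibrium, so the floor supplies f₂ = 42 N of static friction (limit μ_s(m_A+m_B)g = 229.6 N, not exceeded).

f ≈ 42 N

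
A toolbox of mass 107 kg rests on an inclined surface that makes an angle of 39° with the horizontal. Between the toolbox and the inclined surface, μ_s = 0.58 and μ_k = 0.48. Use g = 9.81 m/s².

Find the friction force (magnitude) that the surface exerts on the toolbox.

f ≈ 392 N (up the incline)

Normal force: N = m g cos θ = 107 × 9.81 × cos 39° = 815.7 N.
Along the slope the weight component is m g sin θ = 660.6 N; friction must supply exactly this, acting up-slope.
The static-friction ceiling is μ_s N = 0.58 × 815.7 = 473.1 N.
Since |660.6| > 473.1 N, static friction cannot hold it; the toolbox slides down the incline and kinetic friction applies: f = μ_k N = 0.48 × 815.7 = 392 N.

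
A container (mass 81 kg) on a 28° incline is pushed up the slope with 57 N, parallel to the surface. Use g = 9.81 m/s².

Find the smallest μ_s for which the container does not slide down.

μ_s,min ≈ 0.45

N = m g cos θ = 701.6 N.
Friction must make up the shortfall along the incline: f = m g sin θ − P = 373 − 57 = 316 N.
At the threshold f = μ_s N, so μ_s,min = 316/701.6 = 0.45.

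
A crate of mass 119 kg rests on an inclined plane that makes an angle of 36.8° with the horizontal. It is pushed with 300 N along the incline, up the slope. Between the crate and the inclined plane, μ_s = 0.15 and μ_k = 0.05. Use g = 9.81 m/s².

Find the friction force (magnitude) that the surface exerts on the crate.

f ≈ 46.7 N (up the incline)

Normal force: N = m g cos θ = 119 × 9.81 × cos 36.8° = 934.8 N.
The friction needed for equilibrium is m g sin θ − P = 699.3 − 300 = 399.3 N, measured positive up-slope.
Static friction can supply at most μ_s N = 140.2 N.
|399.3| exceeds 140.2 N, so the crate slips down-slope; friction is kinetic, f = μ_k N = 0.05×934.8 = 46.7 N.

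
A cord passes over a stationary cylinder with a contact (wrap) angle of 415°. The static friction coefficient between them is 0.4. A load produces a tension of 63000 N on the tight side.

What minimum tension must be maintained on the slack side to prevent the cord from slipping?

Capstan equation at impending slip: T_tight/T_slack = e^{μβ}.
β = 415° = 7.243 rad; e^{μβ} = e^{0.4×7.243} = 18.12.
T_slack = T_tight / e^{μβ} = 63000 / 18.12 = 3480 N.

T_min ≈ 3480 N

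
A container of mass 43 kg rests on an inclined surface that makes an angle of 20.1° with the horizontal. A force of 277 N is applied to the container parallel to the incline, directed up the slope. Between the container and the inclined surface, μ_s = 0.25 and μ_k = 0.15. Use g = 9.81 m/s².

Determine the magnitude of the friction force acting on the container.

The normal reaction is N = m g cos θ = 396.1 N.
For equilibrium along the incline the friction force must supply f = m g sin θ − P = 145 − 277 = -132 N (positive meaning up-slope).
Maximum static friction available: μ_s N = 0.25 × 396.1 = 99.03 N.
Since |-132| > 99.03 N, static friction cannot hold it; the container slides up the incline and kinetic friction applies: f = μ_k N = 0.15 × 396.1 = 59.4 N.

f ≈ 59.4 N (down the incline)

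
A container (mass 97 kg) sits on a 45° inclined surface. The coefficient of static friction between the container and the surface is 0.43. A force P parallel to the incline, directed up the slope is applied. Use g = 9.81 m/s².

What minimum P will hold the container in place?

The container tends to slide down (tan θ > μ_s), so at the point of impending slip friction acts up-slope at its limit: f = μ_s N.
P is parallel to the surface, so N = m g cos θ = 673 N.
Along the incline: P + μ_s N = m g sin θ, so P = 673 − 0.43×673 = 384 N.

P_min ≈ 384 N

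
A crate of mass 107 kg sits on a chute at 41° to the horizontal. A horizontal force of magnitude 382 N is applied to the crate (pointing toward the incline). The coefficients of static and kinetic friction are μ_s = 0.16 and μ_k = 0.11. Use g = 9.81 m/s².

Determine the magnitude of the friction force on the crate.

f ≈ 115 N (up the incline)

Normal direction: N = m g cos θ + P sin θ = 1043 N.
Along the incline, the net driving force (taking up-slope positive) is P cos θ − m g sin θ = 288.3 − 688.6 = -400.3 N, so equilibrium requires friction f = 400.3 N (up-slope).
The limit of static friction is μ_s N = 166.8 N.
|f_req| = 400.3 > 166.8 N → the crate slides down the incline; f = μ_k N = 0.11 × 1043 = 115 N.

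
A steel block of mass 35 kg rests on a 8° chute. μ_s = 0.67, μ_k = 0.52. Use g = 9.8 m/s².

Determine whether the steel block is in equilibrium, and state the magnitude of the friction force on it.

N = m g cos θ = 340 N.
Down-slope weight component: m g sin θ = 47.7 N.
μ_s N = 228 N.
47.7 ≤ 228 N, so it stays put; friction = 47.7 N.

f ≈ 47.7 N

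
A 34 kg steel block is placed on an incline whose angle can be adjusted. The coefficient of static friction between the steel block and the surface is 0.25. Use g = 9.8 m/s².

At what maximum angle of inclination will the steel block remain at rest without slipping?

At the slip threshold, m g sin θ = μ_s · m g cos θ, so tan θ = μ_s.
θ_max = arctan(0.25) = 14°.

θ_max ≈ 14°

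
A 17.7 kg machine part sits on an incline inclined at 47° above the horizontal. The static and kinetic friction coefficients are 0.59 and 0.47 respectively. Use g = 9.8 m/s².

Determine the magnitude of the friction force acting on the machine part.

Normal force: N = m g cos θ = 17.7 × 9.8 × cos 47° = 118.3 N.
Along the slope the weight component is m g sin θ = 126.9 N; friction must supply exactly this, acting up-slope.
The static-friction ceiling is μ_s N = 0.59 × 118.3 = 69.8 N.
Since |126.9| > 69.8 N, static friction cannot hold it; the machine part slides down the incline and kinetic friction applies: f = μ_k N = 0.47 × 118.3 = 55.6 N.

f ≈ 55.6 N (up the incline)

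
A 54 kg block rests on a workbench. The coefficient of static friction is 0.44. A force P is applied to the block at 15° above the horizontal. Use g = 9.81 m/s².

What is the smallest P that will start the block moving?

N = m g − P sin α (the pull lifts the block).
At impending slip, P cos α = μ_s N = μ_s (m g − P sin α).
Solving: P (cos α + μ_s sin α) = μ_s m g → P = 0.44×530/(cos 15° + 0.44 sin 15°) = 233/1.08 = 216 N.

P ≈ 216 N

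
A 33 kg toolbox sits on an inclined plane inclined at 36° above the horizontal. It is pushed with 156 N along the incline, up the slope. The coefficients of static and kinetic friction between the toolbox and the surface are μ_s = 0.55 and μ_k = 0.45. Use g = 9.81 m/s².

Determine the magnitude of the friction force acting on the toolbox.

Perpendicular to the surface, N = m g cos θ = 33·9.81·cos 36° = 261.9 N.
For equilibrium along the incline the friction force must supply f = m g sin θ − P = 190.3 − 156 = 34.28 N (positive meaning up-slope).
The static-friction ceiling is μ_s N = 0.55 × 261.9 = 144 N.
Since |34.28| ≤ 144 N, no slip — friction simply equals what equilibrium demands.

f ≈ 34.3 N (up the incline)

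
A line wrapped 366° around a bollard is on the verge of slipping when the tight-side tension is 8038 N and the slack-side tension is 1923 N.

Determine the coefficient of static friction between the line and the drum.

T₂/T₁ = e^{μβ} → μ = ln(T₂/T₁)/β.
β = 366° = 6.388 rad.
μ = ln(8038/1923)/6.388 = ln(4.18)/6.388 = 0.224.

μ ≈ 0.224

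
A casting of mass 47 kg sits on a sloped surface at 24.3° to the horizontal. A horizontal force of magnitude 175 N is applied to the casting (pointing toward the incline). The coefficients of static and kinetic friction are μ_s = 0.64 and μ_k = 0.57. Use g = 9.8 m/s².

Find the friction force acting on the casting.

f ≈ 30 N (up the incline)

The horizontal push has a component P sin θ into the surface, so N = m g cos θ + P sin θ = 419.8 + 72.02 = 491.8 N.
Along the incline, the net driving force (taking up-slope positive) is P cos θ − m g sin θ = 159.5 − 189.5 = -30.05 N, so equilibrium requires friction f = 30.05 N (up-slope).
Maximum static friction: μ_s N = 0.64 × 491.8 = 314.8 N.
Since 30.05 N is within the 314.8 N limit, the casting stays put and friction is exactly 30 N.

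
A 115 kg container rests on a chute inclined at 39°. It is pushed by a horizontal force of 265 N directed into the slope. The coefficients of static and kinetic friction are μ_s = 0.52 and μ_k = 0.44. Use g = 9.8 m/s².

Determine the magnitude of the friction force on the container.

f ≈ 503 N (up the incline)

Resolve perpendicular to the incline: N = m g cos θ + P sin θ = 115×9.8×cos 39° + 265×sin 39° = 1043 N.
Along the incline, the net driving force (taking up-slope positive) is P cos θ − m g sin θ = 205.9 − 709.2 = -503.3 N, so equilibrium requires friction f = 503.3 N (up-slope).
Maximum static friction: μ_s N = 0.52 × 1043 = 542.2 N.
Since 503.3 N is within the 542.2 N limit, the container stays put and friction is exactly 503 N.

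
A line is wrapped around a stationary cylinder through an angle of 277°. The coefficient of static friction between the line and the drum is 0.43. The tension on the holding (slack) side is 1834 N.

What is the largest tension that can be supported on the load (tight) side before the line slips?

T_max ≈ 14700 N

At impending slip the capstan equation gives T₂/T₁ = e^{μβ} with β in radians.
β = 277° × π/180 = 4.835 rad.
e^{μβ} = e^{0.43×4.835} = 7.995.
T₂ = T₁ · e^{μβ} = 1834 × 7.995 = 14700 N.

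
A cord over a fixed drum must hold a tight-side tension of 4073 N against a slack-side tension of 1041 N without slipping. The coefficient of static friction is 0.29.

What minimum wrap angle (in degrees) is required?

T₂/T₁ = e^{μβ} → β = ln(T₂/T₁)/μ.
β = ln(4073/1041)/0.29 = 1.364/0.29 = 4.704 rad.
In degrees: β = 4.704 × 180/π = 270°.

β_min ≈ 270°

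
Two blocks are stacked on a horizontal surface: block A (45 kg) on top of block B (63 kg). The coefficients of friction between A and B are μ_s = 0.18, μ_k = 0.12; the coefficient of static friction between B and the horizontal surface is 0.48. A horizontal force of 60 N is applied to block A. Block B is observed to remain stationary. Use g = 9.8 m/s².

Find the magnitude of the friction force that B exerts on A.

f ≈ 60 N

Between the blocks, N₁ = m_A g = 441 N.
So the A–B interface can sustain at most μ_s N₁ = 79.38 N of static friction.
P = 60 N is within that limit, so A and B move together (both at rest); the A–B friction is simply f₁ = P = 60 N.
B experiences an equal 60 N forward from A (third law). B is in equilibrium, so the floor supplies f₂ = 60 N of static friction (limit μ_s(m_A+m_B)g = 508 N, not exceeded).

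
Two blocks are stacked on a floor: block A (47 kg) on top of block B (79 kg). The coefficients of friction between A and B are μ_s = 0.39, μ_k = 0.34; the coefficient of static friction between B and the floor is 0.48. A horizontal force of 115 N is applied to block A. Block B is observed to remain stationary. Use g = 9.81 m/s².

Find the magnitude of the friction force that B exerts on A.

f ≈ 115 N

The normal force B exerts on A is simply A's weight, N₁ = 461.1 N.
Maximum static friction on A from B: μ_s N₁ = 0.39×461.1 = 179.8 N.
P = 115 N is within that limit, so A and B move together (both at rest); the A–B friction is simply f₁ = P = 115 N.
By Newton's third law B feels 115 N forward from A. With B stationary, the floor's static friction on B balances it: f₂ = 115 N (well within μ_s(m_A+m_B)g = 593.3 N).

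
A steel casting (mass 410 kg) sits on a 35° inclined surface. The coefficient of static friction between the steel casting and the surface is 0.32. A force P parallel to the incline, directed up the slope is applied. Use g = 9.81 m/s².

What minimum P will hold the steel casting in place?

The steel casting tends to slide down (tan θ > μ_s), so at the point of impending slip friction acts up-slope at its limit: f = μ_s N.
P is parallel to the surface, so N = m g cos θ = 3290 N.
Along the incline: P + μ_s N = m g sin θ, so P = 2310 − 0.32×3290 = 1250 N.

P_min ≈ 1250 N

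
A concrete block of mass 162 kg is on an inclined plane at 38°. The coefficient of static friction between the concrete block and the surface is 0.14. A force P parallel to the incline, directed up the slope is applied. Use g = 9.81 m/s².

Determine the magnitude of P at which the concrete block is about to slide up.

P ≈ 1150 N

At impending motion up the slope, friction acts down-slope at its limit: f = μ_s N.
P is parallel to the surface, so N = m g cos θ = 1250 N.
Along the incline: P = m g sin θ + μ_s N = 978 + 0.14×1250 = 1150 N.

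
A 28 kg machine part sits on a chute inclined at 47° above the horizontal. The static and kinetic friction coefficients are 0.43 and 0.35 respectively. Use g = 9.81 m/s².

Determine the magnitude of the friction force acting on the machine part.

f ≈ 65.6 N (up the incline)

Normal force: N = m g cos θ = 28 × 9.81 × cos 47° = 187.3 N.
For equilibrium along the incline, friction must balance the weight component: f = m g sin θ = 200.9 N up the slope.
The static-friction ceiling is μ_s N = 0.43 × 187.3 = 80.55 N.
|200.9| exceeds 80.55 N, so the machine part slips down-slope; friction is kinetic, f = μ_k N = 0.35×187.3 = 65.6 N.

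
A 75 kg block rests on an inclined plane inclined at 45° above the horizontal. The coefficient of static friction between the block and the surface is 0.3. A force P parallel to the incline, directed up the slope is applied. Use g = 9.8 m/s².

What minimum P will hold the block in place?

P_min ≈ 364 N

The block tends to slide down (tan θ > μ_s), so at the point of impending slip friction acts up-slope at its limit: f = μ_s N.
P is parallel to the surface, so N = m g cos θ = 520 N.
Along the incline: P + μ_s N = m g sin θ, so P = 520 − 0.3×520 = 364 N.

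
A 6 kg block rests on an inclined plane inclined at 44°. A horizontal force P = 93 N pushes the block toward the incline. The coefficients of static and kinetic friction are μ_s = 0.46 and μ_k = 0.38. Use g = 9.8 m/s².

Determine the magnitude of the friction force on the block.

Normal direction: N = m g cos θ + P sin θ = 106.9 N.
Along the incline, the net driving force (taking up-slope positive) is P cos θ − m g sin θ = 66.9 − 40.85 = 26.05 N, so equilibrium requires friction f = -26.05 N (down-slope).
Maximum static friction: μ_s N = 0.46 × 106.9 = 49.17 N.
Since 26.05 N is within the 49.17 N limit, the block stays put and friction is exactly 26.1 N.

f ≈ 26.1 N (down the incline)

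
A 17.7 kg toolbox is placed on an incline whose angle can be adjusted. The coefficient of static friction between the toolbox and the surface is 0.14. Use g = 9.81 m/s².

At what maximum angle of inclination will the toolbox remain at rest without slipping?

θ_max ≈ 7.97°

At the slip threshold, m g sin θ = μ_s · m g cos θ, so tan θ = μ_s.
θ_max = arctan(0.14) = 7.97°.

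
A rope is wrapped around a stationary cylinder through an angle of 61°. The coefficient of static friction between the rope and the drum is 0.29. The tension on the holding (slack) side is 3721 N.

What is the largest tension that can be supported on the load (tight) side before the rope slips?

At impending slip the capstan equation gives T₂/T₁ = e^{μβ} with β in radians.
β = 61° × π/180 = 1.065 rad.
e^{μβ} = e^{0.29×1.065} = 1.362.
T₂ = T₁ · e^{μβ} = 3721 × 1.362 = 5070 N.

T_max ≈ 5070 N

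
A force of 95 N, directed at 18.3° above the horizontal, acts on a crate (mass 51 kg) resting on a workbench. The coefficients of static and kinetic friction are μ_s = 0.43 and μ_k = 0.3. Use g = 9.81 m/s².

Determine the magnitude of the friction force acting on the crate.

Vertical equilibrium gives N = m g − P sin α = 470.5 N.
For equilibrium, f = P cos α = 95×cos 18.3° = 90.2 N.
μ_s N = 0.43 × 470.5 = 202.3 N.
Since 90.2 N does not exceed the limit, the crate stays at rest and f = 90.2 N.

f ≈ 90.2 N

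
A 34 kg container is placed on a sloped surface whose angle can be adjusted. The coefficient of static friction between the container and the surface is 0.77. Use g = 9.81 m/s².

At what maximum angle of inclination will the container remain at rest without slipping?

At the slip threshold, m g sin θ = μ_s · m g cos θ, so tan θ = μ_s.
θ_max = arctan(0.77) = 37.6°.

θ_max ≈ 37.6°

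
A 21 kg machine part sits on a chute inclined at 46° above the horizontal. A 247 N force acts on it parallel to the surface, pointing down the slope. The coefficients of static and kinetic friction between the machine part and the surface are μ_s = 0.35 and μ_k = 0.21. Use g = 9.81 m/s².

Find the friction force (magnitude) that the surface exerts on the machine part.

The normal reaction is N = m g cos θ = 143.1 N.
The friction needed for equilibrium is m g sin θ + P = 148.2 + 247 = 395.2 N, measured positive up-slope.
Static friction can supply at most μ_s N = 50.09 N.
Since |395.2| > 50.09 N, static friction cannot hold it; the machine part slides down the incline and kinetic friction applies: f = μ_k N = 0.21 × 143.1 = 30.1 N.

f ≈ 30.1 N (up the incline)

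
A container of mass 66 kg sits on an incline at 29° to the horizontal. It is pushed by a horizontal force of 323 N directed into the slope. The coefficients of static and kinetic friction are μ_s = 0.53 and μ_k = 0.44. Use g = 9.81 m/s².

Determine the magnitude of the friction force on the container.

Normal direction: N = m g cos θ + P sin θ = 722.9 N.
Along the incline, the net driving force (taking up-slope positive) is P cos θ − m g sin θ = 282.5 − 313.9 = -31.39 N, so equilibrium requires friction f = 31.39 N (up-slope).
The limit of static friction is μ_s N = 383.1 N.
Since 31.39 N is within the 383.1 N limit, the container stays put and friction is exactly 31.4 N.

f ≈ 31.4 N (up the incline)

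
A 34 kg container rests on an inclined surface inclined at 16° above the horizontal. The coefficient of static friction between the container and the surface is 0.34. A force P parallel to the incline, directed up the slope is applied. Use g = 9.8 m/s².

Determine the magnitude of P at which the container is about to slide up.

P ≈ 201 N

At impending motion up the slope, friction acts down-slope at its limit: f = μ_s N.
P is parallel to the surface, so N = m g cos θ = 320 N.
Along the incline: P = m g sin θ + μ_s N = 91.8 + 0.34×320 = 201 N.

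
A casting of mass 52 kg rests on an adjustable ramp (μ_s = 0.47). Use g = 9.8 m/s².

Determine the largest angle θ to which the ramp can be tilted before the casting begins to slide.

θ_max ≈ 25.2°

At the slip threshold, m g sin θ = μ_s · m g cos θ, so tan θ = μ_s.
θ_max = arctan(0.47) = 25.2°.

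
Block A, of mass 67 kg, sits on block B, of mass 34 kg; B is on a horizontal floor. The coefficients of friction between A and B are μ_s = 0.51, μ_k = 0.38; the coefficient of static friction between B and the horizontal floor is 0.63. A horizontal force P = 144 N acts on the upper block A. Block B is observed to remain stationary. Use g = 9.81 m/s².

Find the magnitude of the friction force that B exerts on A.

f ≈ 144 N

Between the blocks, N₁ = m_A g = 657.3 N.
So the A–B interface can sustain at most μ_s N₁ = 335.2 N of static friction.
P = 144 N is within that limit, so A and B move together (both at rest); the A–B friction is simply f₁ = P = 144 N.
By Newton's third law B feels 144 N forward from A. With B stationary, the floor's static friction on B balances it: f₂ = 144 N (well within μ_s(m_A+m_B)g = 624.2 N).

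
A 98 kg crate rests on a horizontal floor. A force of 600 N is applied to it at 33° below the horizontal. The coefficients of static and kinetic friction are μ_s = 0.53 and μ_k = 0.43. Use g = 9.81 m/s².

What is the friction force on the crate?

f ≈ 503 N

Vertical equilibrium gives N = m g + P sin α = 1288 N.
For equilibrium, f = P cos α = 600×cos 33° = 503.2 N.
μ_s N = 0.53 × 1288 = 682.7 N.
503.2 ≤ 682.7 N → static; friction equals the required 503 N.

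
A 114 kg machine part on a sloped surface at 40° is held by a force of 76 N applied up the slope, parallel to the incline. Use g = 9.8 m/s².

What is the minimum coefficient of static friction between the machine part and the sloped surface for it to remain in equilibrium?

μ_s,min ≈ 0.75

N = m g cos θ = 855.8 N.
Friction must make up the shortfall along the incline: f = m g sin θ − P = 718.1 − 76 = 642.1 N.
At the threshold f = μ_s N, so μ_s,min = 642.1/855.8 = 0.75.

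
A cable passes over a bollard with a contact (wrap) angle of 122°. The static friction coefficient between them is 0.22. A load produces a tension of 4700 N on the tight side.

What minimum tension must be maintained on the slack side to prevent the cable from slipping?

Capstan equation at impending slip: T_tight/T_slack = e^{μβ}.
β = 122° = 2.129 rad; e^{μβ} = e^{0.22×2.129} = 1.598.
T_slack = T_tight / e^{μβ} = 4700 / 1.598 = 2940 N.

T_min ≈ 2940 N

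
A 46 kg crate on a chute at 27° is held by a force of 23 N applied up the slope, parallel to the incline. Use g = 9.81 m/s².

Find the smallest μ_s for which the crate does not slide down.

N = m g cos θ = 402.1 N.
Friction must make up the shortfall along the incline: f = m g sin θ − P = 204.9 − 23 = 181.9 N.
At the threshold f = μ_s N, so μ_s,min = 181.9/402.1 = 0.452.

μ_s,min ≈ 0.452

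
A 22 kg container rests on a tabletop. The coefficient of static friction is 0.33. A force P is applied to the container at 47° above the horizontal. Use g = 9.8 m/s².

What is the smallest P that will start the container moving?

N = m g − P sin α (the pull lifts the container).
At impending slip, P cos α = μ_s N = μ_s (m g − P sin α).
Solving: P (cos α + μ_s sin α) = μ_s m g → P = 0.33×216/(cos 47° + 0.33 sin 47°) = 71.1/0.9233 = 77.1 N.

P ≈ 77.1 N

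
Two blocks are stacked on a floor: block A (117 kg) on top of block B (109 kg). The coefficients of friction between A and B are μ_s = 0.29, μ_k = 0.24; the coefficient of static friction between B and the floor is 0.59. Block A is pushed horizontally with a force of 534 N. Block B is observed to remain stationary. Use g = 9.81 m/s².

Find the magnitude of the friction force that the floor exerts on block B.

f ≈ 275 N

The normal force B exerts on A is simply A's weight, N₁ = 1148 N.
So the A–B interface can sustain at most μ_s N₁ = 332.9 N of static friction.
Since P = 534 N > 332.9 N, A slides on B; the A–B friction is kinetic: f₁ = μ_k N₁ = 0.24×1148 = 275 N.
By Newton's third law B feels 275 N forward from A. With B stationary, the floor's static friction on B balances it: f₂ = 275 N (well within μ_s(m_A+m_B)g = 1308 N).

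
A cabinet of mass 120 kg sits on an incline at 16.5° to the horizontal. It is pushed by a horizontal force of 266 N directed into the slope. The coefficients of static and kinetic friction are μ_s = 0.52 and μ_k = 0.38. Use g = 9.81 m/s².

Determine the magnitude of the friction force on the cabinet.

Normal direction: N = m g cos θ + P sin θ = 1204 N.
Parallel to the incline: P cos θ − m g sin θ = 255 − 334.3 = -79.3 N; the friction needed to balance this is 79.3 N acting up the slope.
The limit of static friction is μ_s N = 626.2 N.
|f_req| = 79.3 ≤ 626.2 N → the cabinet is in equilibrium; friction equals the required value.

f ≈ 79.3 N (up the incline)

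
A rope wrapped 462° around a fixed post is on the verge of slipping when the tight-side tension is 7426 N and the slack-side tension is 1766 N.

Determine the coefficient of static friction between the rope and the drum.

T₂/T₁ = e^{μβ} → μ = ln(T₂/T₁)/β.
β = 462° = 8.063 rad.
μ = ln(7426/1766)/8.063 = ln(4.205)/8.063 = 0.178.

μ ≈ 0.178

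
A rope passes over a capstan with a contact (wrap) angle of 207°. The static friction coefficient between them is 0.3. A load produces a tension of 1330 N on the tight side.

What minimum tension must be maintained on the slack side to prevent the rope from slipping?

T_min ≈ 450 N

Capstan equation at impending slip: T_tight/T_slack = e^{μβ}.
β = 207° = 3.613 rad; e^{μβ} = e^{0.3×3.613} = 2.956.
T_slack = T_tight / e^{μβ} = 1330 / 2.956 = 450 N.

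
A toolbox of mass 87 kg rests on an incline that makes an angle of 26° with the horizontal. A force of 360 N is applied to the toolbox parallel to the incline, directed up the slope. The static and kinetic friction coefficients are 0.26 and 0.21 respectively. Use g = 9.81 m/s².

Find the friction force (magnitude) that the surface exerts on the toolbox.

Normal force: N = m g cos θ = 87 × 9.81 × cos 26° = 767.1 N.
The friction needed for equilibrium is m g sin θ − P = 374.1 − 360 = 14.14 N, measured positive up-slope.
Static friction can supply at most μ_s N = 199.4 N.
Since |14.14| ≤ 199.4 N, static friction is sufficient; f equals the required value, not μ_s N.

f ≈ 14.1 N (up the incline)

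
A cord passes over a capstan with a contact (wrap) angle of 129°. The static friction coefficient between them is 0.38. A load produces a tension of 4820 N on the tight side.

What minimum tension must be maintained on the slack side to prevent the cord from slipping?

T_min ≈ 2050 N

Capstan equation at impending slip: T_tight/T_slack = e^{μβ}.
β = 129° = 2.251 rad; e^{μβ} = e^{0.38×2.251} = 2.353.
T_slack = T_tight / e^{μβ} = 4820 / 2.353 = 2050 N.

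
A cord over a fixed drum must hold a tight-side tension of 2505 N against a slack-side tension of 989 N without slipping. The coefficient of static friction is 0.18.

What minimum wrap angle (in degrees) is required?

β_min ≈ 296°

T₂/T₁ = e^{μβ} → β = ln(T₂/T₁)/μ.
β = ln(2505/989)/0.18 = 0.9293/0.18 = 5.163 rad.
In degrees: β = 5.163 × 180/π = 296°.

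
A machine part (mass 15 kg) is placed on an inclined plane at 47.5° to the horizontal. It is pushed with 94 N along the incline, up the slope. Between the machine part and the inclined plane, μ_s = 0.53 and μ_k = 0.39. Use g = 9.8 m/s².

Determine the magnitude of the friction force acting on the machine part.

Normal force: N = m g cos θ = 15 × 9.8 × cos 47.5° = 99.31 N.
For equilibrium along the incline the friction force must supply f = m g sin θ − P = 108.4 − 94 = 14.38 N (positive meaning up-slope).
Static friction can supply at most μ_s N = 52.64 N.
Since |14.38| ≤ 52.64 N, no slip — friction simply equals what equilibrium demands.

f ≈ 14.4 N (up the incline)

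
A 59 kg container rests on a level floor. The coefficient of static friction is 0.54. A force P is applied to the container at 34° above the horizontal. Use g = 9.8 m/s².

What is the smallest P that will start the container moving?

N = m g − P sin α (the pull lifts the container).
At impending slip, P cos α = μ_s N = μ_s (m g − P sin α).
Solving: P (cos α + μ_s sin α) = μ_s m g → P = 0.54×578/(cos 34° + 0.54 sin 34°) = 312/1.131 = 276 N.

P ≈ 276 N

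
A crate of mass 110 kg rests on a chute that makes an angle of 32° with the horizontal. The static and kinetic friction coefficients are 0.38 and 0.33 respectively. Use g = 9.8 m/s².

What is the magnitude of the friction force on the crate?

Perpendicular to the surface, N = m g cos θ = 110·9.8·cos 32° = 914.2 N.
Along the slope the weight component is m g sin θ = 571.3 N; friction must supply exactly this, acting up-slope.
The static-friction ceiling is μ_s N = 0.38 × 914.2 = 347.4 N.
Since |571.3| > 347.4 N, static friction cannot hold it; the crate slides down the incline and kinetic friction applies: f = μ_k N = 0.33 × 914.2 = 302 N.

f ≈ 302 N (up the incline)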